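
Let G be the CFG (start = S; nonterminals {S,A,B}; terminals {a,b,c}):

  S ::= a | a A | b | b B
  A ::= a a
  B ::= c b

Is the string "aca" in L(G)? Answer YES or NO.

Convert to CNF:
  S -> T0 A | T2 B | a | b
  A -> T0 T0
  B -> T1 T2
  T0 -> a
  T1 -> c
  T2 -> b

Fill CYK table bottom-up:
  T[0,0] 'a' = {S,T0}  orig:{S}
  T[1,1] 'c' = {T1}  orig:{}
  T[2,2] 'a' = {S,T0}  orig:{S}
  T[0,1] 'ac' = ∅
  T[1,2] 'ca' = ∅
  T[0,2] 'aca' = ∅

S ∉ T[0,2] ⇒ NO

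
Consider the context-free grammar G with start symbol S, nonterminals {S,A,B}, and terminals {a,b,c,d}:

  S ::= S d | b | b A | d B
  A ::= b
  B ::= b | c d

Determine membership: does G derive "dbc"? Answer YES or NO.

CNF form of G:
  S -> S T1 | T1 B | T2 A | b
  A -> b
  B -> T0 T1 | b
  T0 -> c
  T1 -> d
  T2 -> b

CYK fill:
  T[0,0] 'd' = {T1}  orig:{}
  T[1,1] 'b' = {A,B,S,T2}  orig:{A,B,S}
  T[2,2] 'c' = {T0}  orig:{}
  T[0,1] 'db' = {S}
  T[1,2] 'bc' = ∅
  T[0,2] 'dbc' = ∅

S ∉ T[0,2] ⇒ NO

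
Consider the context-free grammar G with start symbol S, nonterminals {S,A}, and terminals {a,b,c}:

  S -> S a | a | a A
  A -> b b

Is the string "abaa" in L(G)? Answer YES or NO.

Convert to CNF:
  S -> S T1 | T1 A | a
  A -> T0 T0
  T0 -> b
  T1 -> a

CYK fill:
  T[0,0] 'a' = {S,T1}  orig:{S}
  T[1,1] 'b' = {T0}  orig:{}
  T[2,2] 'a' = {S,T1}  orig:{S}
  T[3,3] 'a' = {S,T1}  orig:{S}
  T[0,1] 'ab' = ∅
  T[1,2] 'ba' = ∅
  T[2,3] 'aa' = {S}
  T[0,2] 'aba' = ∅
  T[1,3] 'baa' = ∅
  T[0,3] 'abaa' = ∅

S ∉ T[0,3] ⇒ NO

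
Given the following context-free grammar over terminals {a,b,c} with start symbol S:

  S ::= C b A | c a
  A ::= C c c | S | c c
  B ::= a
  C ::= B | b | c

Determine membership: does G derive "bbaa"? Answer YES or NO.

CNF form of G:
  S -> C X5 | T1 T2
  A -> C X3 | C X4 | T1 T1 | T1 T2
  B -> a
  C -> a | b | c
  T0 -> b
  T1 -> c
  T2 -> a
  X3 -> T0 A
  X4 -> T1 T1
  X5 -> T0 A

Fill CYK table bottom-up:
  [0..0]={C,T0}  "b"  orig:{C}
  [1..1]={C,T0}  "b"  orig:{C}
  [2..2]={B,C,T2}  "a"  orig:{B,C}
  [3..3]={B,C,T2}  "a"  orig:{B,C}
  [0..1]=∅  "bb"
  [1..2]=∅  "ba"
  [2..3]=∅  "aa"
  [0..2]=∅  "bba"
  [1..3]=∅  "baa"
  [0..3]=∅  "bbaa"

S ∉ T[0,3] ⇒ NO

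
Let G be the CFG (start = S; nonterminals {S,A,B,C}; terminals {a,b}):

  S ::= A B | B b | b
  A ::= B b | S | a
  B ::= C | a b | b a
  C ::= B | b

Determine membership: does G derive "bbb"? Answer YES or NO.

Convert to CNF:
  S -> A B | B T0 | b
  A -> A B | B T0 | a | b
  B -> T0 T1 | T1 T0 | b
  C -> T0 T1 | T1 T0 | b
  T0 -> b
  T1 -> a

CYK table (by increasing span):
  cell(0,0) b: {A,B,C,S,T0}  orig:{A,B,C,S}
  cell(1,1) b: {A,B,C,S,T0}  orig:{A,B,C,S}
  cell(2,2) b: {A,B,C,S,T0}  orig:{A,B,C,S}
  cell(0,1) bb: {A,S}
  cell(1,2) bb: {A,S}
  cell(0,2) bbb: {A,S}

S ∈ T[0,2] ⇒ YES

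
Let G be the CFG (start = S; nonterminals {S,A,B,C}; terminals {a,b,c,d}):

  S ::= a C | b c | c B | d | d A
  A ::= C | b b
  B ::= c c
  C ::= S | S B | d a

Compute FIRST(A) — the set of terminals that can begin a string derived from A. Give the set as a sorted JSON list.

FIRST iteration:
[1]
  A via A→b b: +{b}
  B via B→c c: +{c}
  C via C→d a: +{d}
  S via S→a C: +{a}
  S via S→b c: +{b}
  S via S→c B: +{c}
  S via S→d: +{d}
  FIRST[S]={a,b,c,d}  FIRST[A]={b}  FIRST[B]={c}  FIRST[C]={d}
[2]
  A via A→C: +{d}
  C via C→S: +{a,b,c}
  FIRST[S]={a,b,c,d}  FIRST[A]={b,d}  FIRST[B]={c}  FIRST[C]={a,b,c,d}
[3]
  A via A→C: +{a,c}
  FIRST[S]={a,b,c,d}  FIRST[A]={a,b,c,d}  FIRST[B]={c}  FIRST[C]={a,b,c,d}
[4] (stable)
  FIRST[S]={a,b,c,d}  FIRST[A]={a,b,c,d}  FIRST[B]={c}  FIRST[C]={a,b,c,d}

FIRST(A) = ["a", "b", "c", "d"]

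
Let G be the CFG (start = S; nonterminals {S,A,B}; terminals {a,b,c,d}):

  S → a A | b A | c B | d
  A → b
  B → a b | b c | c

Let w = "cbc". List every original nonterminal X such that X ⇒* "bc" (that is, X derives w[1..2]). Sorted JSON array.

Convert to CNF:
  S -> T0 A | T1 A | T2 B | d
  A -> b
  B -> T0 T1 | T1 T2 | c
  T0 -> a
  T1 -> b
  T2 -> c

Fill CYK table bottom-up — only the sub-triangle for w[1..2]:
  T[1,1] 'b' = {A,T1}  orig:{A}
  T[2,2] 'c' = {B,T2}  orig:{B}
  T[1,2] 'bc' = {B}

Original NTs in T[1,2] deriving "bc": ["B"]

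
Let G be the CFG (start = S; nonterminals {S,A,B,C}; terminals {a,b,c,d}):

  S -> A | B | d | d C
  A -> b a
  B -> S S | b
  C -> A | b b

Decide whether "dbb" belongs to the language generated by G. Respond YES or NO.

Convert to CNF:
  S -> S S | T0 T1 | T2 C | b | d
  A -> T0 T1
  B -> S S | b
  C -> T0 T0 | T0 T1
  T0 -> b
  T1 -> a
  T2 -> d

CYK table (by increasing span):
  cell(0,0) d: {S,T2}  orig:{S}
  cell(1,1) b: {B,S,T0}  orig:{B,S}
  cell(2,2) b: {B,S,T0}  orig:{B,S}
  cell(0,1) db: {B,S}
  cell(1,2) bb: {B,C,S}
  cell(0,2) dbb: {B,S}

S ∈ T[0,2] ⇒ YES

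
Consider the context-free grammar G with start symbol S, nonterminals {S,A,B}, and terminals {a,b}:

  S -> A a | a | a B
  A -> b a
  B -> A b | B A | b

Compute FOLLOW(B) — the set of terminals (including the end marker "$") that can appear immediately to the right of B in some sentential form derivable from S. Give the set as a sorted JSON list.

FIRST iteration:
pass 1:
  A via A→b a: +{b}
  B via B→A b: +{b}
  S via S→A a: +{b}
  S via S→a: +{a}
  S: {a,b}  A: {b}  B: {b}
pass 2: done
  S: {a,b}  A: {b}  B: {b}

FOLLOW sets:
FOLLOW(S) := {$}
[1]
  B→A b: FOLLOW(A) ⊇ FIRST(b) = {b}; new: +{b}
  B→B A: FOLLOW(B) ⊇ FIRST(A) = {b}; new: +{b}
  S→A a: FOLLOW(A) ⊇ FIRST(a) = {a}; new: +{a}
  S→a B: FOLLOW(B) ⊇ FOLLOW(S) ⊇ {$}; new: +{$}
  FOLLOW[S]={$}  FOLLOW[A]={a,b}  FOLLOW[B]={$,b}
[2]
  B→B A: FOLLOW(A) ⊇ FOLLOW(B) ⊇ {$,b}; new: +{$}
  FOLLOW[S]={$}  FOLLOW[A]={$,a,b}  FOLLOW[B]={$,b}
[3] — fixpoint
  FOLLOW[S]={$}  FOLLOW[A]={$,a,b}  FOLLOW[B]={$,b}

FOLLOW(B) = ["$", "b"]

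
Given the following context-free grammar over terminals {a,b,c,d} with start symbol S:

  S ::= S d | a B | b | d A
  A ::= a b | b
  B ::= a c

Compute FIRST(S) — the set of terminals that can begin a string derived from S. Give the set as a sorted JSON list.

FIRST sets, iterate to fixpoint:
iter 1:
  A via A→a b: +{a}
  A via A→b: +{b}
  B via B→a c: +{a}
  S via S→a B: +{a}
  S via S→b: +{b}
  S via S→d A: +{d}
  FIRST(S)={a,b,d}  FIRST(A)={a,b}  FIRST(B)={a}
iter 2: done
  FIRST(S)={a,b,d}  FIRST(A)={a,b}  FIRST(B)={a}

FIRST(S) = ["a", "b", "d"]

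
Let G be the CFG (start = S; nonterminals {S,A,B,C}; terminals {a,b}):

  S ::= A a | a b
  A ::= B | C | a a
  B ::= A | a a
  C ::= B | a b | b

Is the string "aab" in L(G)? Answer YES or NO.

Convert to CNF:
  S -> A T0 | T0 T1
  A -> T0 T0 | T0 T1 | b
  B -> T0 T0 | T0 T1 | b
  C -> T0 T0 | T0 T1 | b
  T0 -> a
  T1 -> b

CYK fill:
  T[0,0] 'a' = {T0}  orig:{}
  T[1,1] 'a' = {T0}  orig:{}
  T[2,2] 'b' = {A,B,C,T1}  orig:{A,B,C}
  T[0,1] 'aa' = {A,B,C}
  T[1,2] 'ab' = {A,B,C,S}
  T[0,2] 'aab' = ∅

S ∉ T[0,2] ⇒ NO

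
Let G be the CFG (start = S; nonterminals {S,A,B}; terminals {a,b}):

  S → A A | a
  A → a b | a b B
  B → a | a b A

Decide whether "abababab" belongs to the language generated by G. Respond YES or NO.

Convert to CNF:
  S -> A A | a
  A -> T0 T1 | T0 X2
  B -> T0 X3 | a
  T0 -> a
  T1 -> b
  X2 -> T1 B
  X3 -> T1 A

CYK fill:
  cell(0,0) a: {B,S,T0}  orig:{B,S}
  cell(1,1) b: {T1}  orig:{}
  cell(2,2) a: {B,S,T0}  orig:{B,S}
  cell(3,3) b: {T1}  orig:{}
  cell(4,4) a: {B,S,T0}  orig:{B,S}
  cell(5,5) b: {T1}  orig:{}
  cell(6,6) a: {B,S,T0}  orig:{B,S}
  cell(7,7) b: {T1}  orig:{}
  cell(0,1) ab: {A}
  cell(1,2) ba: {X2}  orig:{}
  cell(2,3) ab: {A}
  cell(3,4) ba: {X2}  orig:{}
  cell(4,5) ab: {A}
  cell(5,6) ba: {X2}  orig:{}
  cell(6,7) ab: {A}
  cell(0,2) aba: {A}
  cell(1,3) bab: {X3}  orig:{}
  cell(2,4) aba: {A}
  cell(3,5) bab: {X3}  orig:{}
  cell(4,6) aba: {A}
  cell(5,7) bab: {X3}  orig:{}
  cell(0,3) abab: {B,S}
  cell(1,4) baba: {X3}  orig:{}
  cell(2,5) abab: {B,S}
  cell(3,6) baba: {X3}  orig:{}
  cell(4,7) abab: {B,S}
  cell(0,4) ababa: {B,S}
  cell(1,5) babab: {X2}  orig:{}
  cell(2,6) ababa: {B,S}
  cell(3,7) babab: {X2}  orig:{}
  cell(0,5) ababab: {A}
  cell(1,6) bababa: {X2}  orig:{}
  cell(2,7) ababab: {A}
  cell(0,6) abababa: {A}
  cell(1,7) bababab: {X3}  orig:{}
  cell(0,7) abababab: {B,S}

S ∈ T[0,7] ⇒ YES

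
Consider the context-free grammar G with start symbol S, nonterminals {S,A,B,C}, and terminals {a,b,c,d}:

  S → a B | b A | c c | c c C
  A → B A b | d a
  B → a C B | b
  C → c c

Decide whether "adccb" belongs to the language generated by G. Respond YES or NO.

Convert to CNF:
  S -> T0 A | T2 B | T3 T3 | T3 X6
  A -> B X4 | T1 T2
  B -> T2 X5 | b
  C -> T3 T3
  T0 -> b
  T1 -> d
  T2 -> a
  T3 -> c
  X4 -> A T0
  X5 -> C B
  X6 -> T3 C

Fill CYK table bottom-up:
  T[0,0] 'a' = {T2}  orig:{}
  T[1,1] 'd' = {T1}  orig:{}
  T[2,2] 'c' = {T3}  orig:{}
  T[3,3] 'c' = {T3}  orig:{}
  T[4,4] 'b' = {B,T0}  orig:{B}
  T[0,1] 'ad' = ∅
  T[1,2] 'dc' = ∅
  T[2,3] 'cc' = {C,S}
  T[3,4] 'cb' = ∅
  T[0,2] 'adc' = ∅
  T[1,3] 'dcc' = ∅
  T[2,4] 'ccb' = {X5}  orig:{}
  T[0,3] 'adcc' = ∅
  T[1,4] 'dccb' = ∅
  T[0,4] 'adccb' = ∅

S ∉ T[0,4] ⇒ NO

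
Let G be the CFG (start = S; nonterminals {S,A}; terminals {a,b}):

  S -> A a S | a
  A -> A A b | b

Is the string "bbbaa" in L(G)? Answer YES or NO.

CNF form of G:
  S -> A X3 | a
  A -> A X2 | b
  T0 -> b
  T1 -> a
  X2 -> A T0
  X3 -> T1 S

Fill CYK table bottom-up:
  T[0,0] 'b' = {A,T0}  orig:{A}
  T[1,1] 'b' = {A,T0}  orig:{A}
  T[2,2] 'b' = {A,T0}  orig:{A}
  T[3,3] 'a' = {S,T1}  orig:{S}
  T[4,4] 'a' = {S,T1}  orig:{S}
  T[0,1] 'bb' = {X2}  orig:{}
  T[1,2] 'bb' = {X2}  orig:{}
  T[2,3] 'ba' = ∅
  T[3,4] 'aa' = {X3}  orig:{}
  T[0,2] 'bbb' = {A}
  T[1,3] 'bba' = ∅
  T[2,4] 'baa' = {S}
  T[0,3] 'bbba' = ∅
  T[1,4] 'bbaa' = ∅
  T[0,4] 'bbbaa' = {S}

S ∈ T[0,4] ⇒ YES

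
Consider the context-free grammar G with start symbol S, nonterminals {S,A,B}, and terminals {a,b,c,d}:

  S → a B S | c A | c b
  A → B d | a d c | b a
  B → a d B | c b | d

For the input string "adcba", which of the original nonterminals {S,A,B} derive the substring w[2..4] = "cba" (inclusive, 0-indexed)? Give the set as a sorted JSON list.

Convert to CNF:
  S -> T1 X6 | T2 A | T2 T3
  A -> B T0 | T1 X4 | T3 T1
  B -> T1 X5 | T2 T3 | d
  T0 -> d
  T1 -> a
  T2 -> c
  T3 -> b
  X4 -> T0 T2
  X5 -> T0 B
  X6 -> B S

CYK table (by increasing span) — only the sub-triangle for w[2..4]:
  [2..2]={T2}  "c"  orig:{}
  [3..3]={T3}  "b"  orig:{}
  [4..4]={T1}  "a"  orig:{}
  [2..3]={B,S}  "cb"
  [3..4]={A}  "ba"
  [2..4]={S}  "cba"

Original NTs in T[2,4] deriving "cba": ["S"]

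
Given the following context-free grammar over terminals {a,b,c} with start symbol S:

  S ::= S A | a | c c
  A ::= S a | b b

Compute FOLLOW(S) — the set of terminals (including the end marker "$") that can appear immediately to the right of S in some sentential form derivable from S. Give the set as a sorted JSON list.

FIRST iteration:
pass 1:
  A via A→b b: +{b}
  S via S→a: +{a}
  S via S→c c: +{c}
  FIRST(S)={a,c}  FIRST(A)={b}
pass 2:
  A via A→S a: +{a,c}
  FIRST(S)={a,c}  FIRST(A)={a,b,c}
pass 3: (stable)
  FIRST(S)={a,c}  FIRST(A)={a,b,c}

FOLLOW iteration:
seed FOLLOW(S) with $
[1]
  A→S a: FOLLOW(S) ⊇ FIRST(a) = {a}; new: +{a}
  S→S A: FOLLOW(S) ⊇ FIRST(A) = {a,b,c}; new: +{b,c}
  S→S A: FOLLOW(A) ⊇ FOLLOW(S) ⊇ {$,a,b,c}; new: +{$,a,b,c}
  FOLLOW[S]={$,a,b,c}  FOLLOW[A]={$,a,b,c}
[2] — fixpoint
  FOLLOW[S]={$,a,b,c}  FOLLOW[A]={$,a,b,c}

FOLLOW(S) = ["$", "a", "b", "c"]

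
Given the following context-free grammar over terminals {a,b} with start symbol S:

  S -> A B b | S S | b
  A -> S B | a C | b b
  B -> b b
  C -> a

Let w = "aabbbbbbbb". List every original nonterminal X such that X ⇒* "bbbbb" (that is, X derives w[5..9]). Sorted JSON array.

Convert to CNF:
  S -> A X2 | S S | b
  A -> S B | T0 C | T1 T1
  B -> T1 T1
  C -> a
  T0 -> a
  T1 -> b
  X2 -> B T1

CYK table (by increasing span), restricted to cells inside w[5..9]:
  T[5,5] 'b' = {S,T1}  orig:{S}
  T[6,6] 'b' = {S,T1}  orig:{S}
  T[7,7] 'b' = {S,T1}  orig:{S}
  T[8,8] 'b' = {S,T1}  orig:{S}
  T[9,9] 'b' = {S,T1}  orig:{S}
  T[5,6] 'bb' = {A,B,S}
  T[6,7] 'bb' = {A,B,S}
  T[7,8] 'bb' = {A,B,S}
  T[8,9] 'bb' = {A,B,S}
  T[5,7] 'bbb' = {A,S,X2}  orig:{A,S}
  T[6,8] 'bbb' = {A,S,X2}  orig:{A,S}
  T[7,9] 'bbb' = {A,S,X2}  orig:{A,S}
  T[5,8] 'bbbb' = {A,S}
  T[6,9] 'bbbb' = {A,S}
  T[5,9] 'bbbbb' = {A,S}

Original NTs in T[5,9] deriving "bbbbb": ["A", "S"]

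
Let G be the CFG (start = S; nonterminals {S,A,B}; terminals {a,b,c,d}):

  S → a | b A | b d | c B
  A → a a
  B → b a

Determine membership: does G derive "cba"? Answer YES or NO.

CNF form of G:
  S -> T1 A | T1 T2 | T3 B | a
  A -> T0 T0
  B -> T1 T0
  T0 -> a
  T1 -> b
  T2 -> d
  T3 -> c

CYK table (by increasing span):
  T[0,0] 'c' = {T3}  orig:{}
  T[1,1] 'b' = {T1}  orig:{}
  T[2,2] 'a' = {S,T0}  orig:{S}
  T[0,1] 'cb' = ∅
  T[1,2] 'ba' = {B}
  T[0,2] 'cba' = {S}

S ∈ T[0,2] ⇒ YES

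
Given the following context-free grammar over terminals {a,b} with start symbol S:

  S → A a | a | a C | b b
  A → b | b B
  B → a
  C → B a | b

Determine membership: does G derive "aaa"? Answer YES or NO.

Convert to CNF:
  S -> A T1 | T0 T0 | T1 C | a
  A -> T0 B | b
  B -> a
  C -> B T1 | b
  T0 -> b
  T1 -> a

CYK table (by increasing span):
  [0..0]={B,S,T1}  "a"  orig:{B,S}
  [1..1]={B,S,T1}  "a"  orig:{B,S}
  [2..2]={B,S,T1}  "a"  orig:{B,S}
  [0..1]={C}  "aa"
  [1..2]={C}  "aa"
  [0..2]={S}  "aaa"

S ∈ T[0,2] ⇒ YES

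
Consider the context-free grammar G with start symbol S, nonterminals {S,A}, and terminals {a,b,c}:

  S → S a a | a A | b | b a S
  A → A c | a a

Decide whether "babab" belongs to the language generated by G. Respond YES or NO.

Convert to CNF:
  S -> S X3 | T1 A | T2 X4 | b
  A -> A T0 | T1 T1
  T0 -> c
  T1 -> a
  T2 -> b
  X3 -> T1 T1
  X4 -> T1 S

Fill CYK table bottom-up:
  cell(0,0) b: {S,T2}  orig:{S}
  cell(1,1) a: {T1}  orig:{}
  cell(2,2) b: {S,T2}  orig:{S}
  cell(3,3) a: {T1}  orig:{}
  cell(4,4) b: {S,T2}  orig:{S}
  cell(0,1) ba: ∅
  cell(1,2) ab: {X4}  orig:{}
  cell(2,3) ba: ∅
  cell(3,4) ab: {X4}  orig:{}
  cell(0,2) bab: {S}
  cell(1,3) aba: ∅
  cell(2,4) bab: {S}
  cell(0,3) baba: ∅
  cell(1,4) abab: {X4}  orig:{}
  cell(0,4) babab: {S}

S ∈ T[0,4] ⇒ YES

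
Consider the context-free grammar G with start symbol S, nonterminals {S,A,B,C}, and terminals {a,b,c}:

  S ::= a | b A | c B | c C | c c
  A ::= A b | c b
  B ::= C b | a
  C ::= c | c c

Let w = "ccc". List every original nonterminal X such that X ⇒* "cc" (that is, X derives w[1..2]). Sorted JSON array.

Convert to CNF:
  S -> T0 A | T1 B | T1 C | T1 T1 | a
  A -> A T0 | T1 T0
  B -> C T0 | a
  C -> T1 T1 | c
  T0 -> b
  T1 -> c

CYK table (by increasing span), restricted to cells inside w[1..2]:
  cell(1,1) c: {C,T1}  orig:{C}
  cell(2,2) c: {C,T1}  orig:{C}
  cell(1,2) cc: {C,S}

Original NTs in T[1,2] deriving "cc": ["C", "S"]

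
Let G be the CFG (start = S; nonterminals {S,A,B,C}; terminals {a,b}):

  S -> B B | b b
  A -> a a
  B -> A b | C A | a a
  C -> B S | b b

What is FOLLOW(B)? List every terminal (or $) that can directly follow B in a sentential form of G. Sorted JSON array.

Compute FIRST by fixpoint:
iter 1:
  A via A→a a: +{a}
  B via B→A b: +{a}
  C via C→B S: +{a}
  C via C→b b: +{b}
  S via S→B B: +{a}
  S via S→b b: +{b}
  FIRST[S]={a,b}  FIRST[A]={a}  FIRST[B]={a}  FIRST[C]={a,b}
iter 2:
  B via B→C A: +{b}
  FIRST[S]={a,b}  FIRST[A]={a}  FIRST[B]={a,b}  FIRST[C]={a,b}
iter 3: — fixpoint
  FIRST[S]={a,b}  FIRST[A]={a}  FIRST[B]={a,b}  FIRST[C]={a,b}

Compute FOLLOW by fixpoint:
initialize: $ ∈ FOLLOW(S)
iter 1:
  B→A b: FOLLOW(A) ⊇ FIRST(b) = {b}; new: +{b}
  B→C A: FOLLOW(C) ⊇ FIRST(A) = {a}; new: +{a}
  C→B S: FOLLOW(B) ⊇ FIRST(S) = {a,b}; new: +{a,b}
  C→B S: FOLLOW(S) ⊇ FOLLOW(C) ⊇ {a}; new: +{a}
  S→B B: FOLLOW(B) ⊇ FOLLOW(S) ⊇ {$,a}; new: +{$}
  FOLLOW[S]={$,a}  FOLLOW[A]={b}  FOLLOW[B]={$,a,b}  FOLLOW[C]={a}
iter 2:
  B→C A: FOLLOW(A) ⊇ FOLLOW(B) ⊇ {$,a,b}; new: +{$,a}
  FOLLOW[S]={$,a}  FOLLOW[A]={$,a,b}  FOLLOW[B]={$,a,b}  FOLLOW[C]={a}
iter 3: (no change)
  FOLLOW[S]={$,a}  FOLLOW[A]={$,a,b}  FOLLOW[B]={$,a,b}  FOLLOW[C]={a}

FOLLOW(B) = ["$", "a", "b"]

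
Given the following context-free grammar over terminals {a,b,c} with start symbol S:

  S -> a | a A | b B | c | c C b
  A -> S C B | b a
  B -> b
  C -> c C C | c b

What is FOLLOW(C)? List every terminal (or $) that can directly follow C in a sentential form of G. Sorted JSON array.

FIRST sets, iterate to fixpoint:
pass 1:
  A via A→b a: +{b}
  B via B→b: +{b}
  C via C→c C C: +{c}
  S via S→a: +{a}
  S via S→b B: +{b}
  S via S→c: +{c}
  FIRST[S]={a,b,c}  FIRST[A]={b}  FIRST[B]={b}  FIRST[C]={c}
pass 2:
  A via A→S C B: +{a,c}
  FIRST[S]={a,b,c}  FIRST[A]={a,b,c}  FIRST[B]={b}  FIRST[C]={c}
pass 3: (no change)
  FIRST[S]={a,b,c}  FIRST[A]={a,b,c}  FIRST[B]={b}  FIRST[C]={c}

Compute FOLLOW by fixpoint:
seed FOLLOW(S) with $
pass 1:
  A→S C B: FOLLOW(S) ⊇ FIRST(C) = {c}; new: +{c}
  A→S C B: FOLLOW(C) ⊇ FIRST(B) = {b}; new: +{b}
  C→c C C: FOLLOW(C) ⊇ FIRST(C) = {c}; new: +{c}
  S→a A: FOLLOW(A) ⊇ FOLLOW(S) ⊇ {$,c}; new: +{$,c}
  S→b B: FOLLOW(B) ⊇ FOLLOW(S) ⊇ {$,c}; new: +{$,c}
  S: {$,c}  A: {$,c}  B: {$,c}  C: {b,c}
pass 2: — fixpoint
  S: {$,c}  A: {$,c}  B: {$,c}  C: {b,c}

FOLLOW(C) = ["b", "c"]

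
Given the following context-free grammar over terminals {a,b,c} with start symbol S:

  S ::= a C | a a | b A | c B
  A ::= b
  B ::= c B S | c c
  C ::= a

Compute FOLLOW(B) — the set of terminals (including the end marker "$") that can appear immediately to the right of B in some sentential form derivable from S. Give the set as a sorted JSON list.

FIRST iteration:
iter 1:
  A via A→b: +{b}
  B via B→c B S: +{c}
  C via C→a: +{a}
  S via S→a C: +{a}
  S via S→b A: +{b}
  S via S→c B: +{c}
  FIRST(S)={a,b,c}  FIRST(A)={b}  FIRST(B)={c}  FIRST(C)={a}
iter 2: done
  FIRST(S)={a,b,c}  FIRST(A)={b}  FIRST(B)={c}  FIRST(C)={a}

Compute FOLLOW by fixpoint:
seed FOLLOW(S) with $
[1]
  B→c B S: FOLLOW(B) ⊇ FIRST(S) = {a,b,c}; new: +{a,b,c}
  B→c B S: FOLLOW(S) ⊇ FOLLOW(B) ⊇ {a,b,c}; new: +{a,b,c}
  S→a C: FOLLOW(C) ⊇ FOLLOW(S) ⊇ {$,a,b,c}; new: +{$,a,b,c}
  S→b A: FOLLOW(A) ⊇ FOLLOW(S) ⊇ {$,a,b,c}; new: +{$,a,b,c}
  S→c B: FOLLOW(B) ⊇ FOLLOW(S) ⊇ {$,a,b,c}; new: +{$}
  FOLLOW(S)={$,a,b,c}  FOLLOW(A)={$,a,b,c}  FOLLOW(B)={$,a,b,c}  FOLLOW(C)={$,a,b,c}
[2] — fixpoint
  FOLLOW(S)={$,a,b,c}  FOLLOW(A)={$,a,b,c}  FOLLOW(B)={$,a,b,c}  FOLLOW(C)={$,a,b,c}

FOLLOW(B) = ["$", "a", "b", "c"]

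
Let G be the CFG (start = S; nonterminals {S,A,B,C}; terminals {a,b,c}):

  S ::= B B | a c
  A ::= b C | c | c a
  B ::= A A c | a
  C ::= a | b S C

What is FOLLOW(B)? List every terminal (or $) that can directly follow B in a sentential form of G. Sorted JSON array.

Compute FIRST by fixpoint:
[1]
  A via A→b C: +{b}
  A via A→c: +{c}
  B via B→A A c: +{b,c}
  B via B→a: +{a}
  C via C→a: +{a}
  C via C→b S C: +{b}
  S via S→B B: +{a,b,c}
  S: {a,b,c}  A: {b,c}  B: {a,b,c}  C: {a,b}
[2] (no change)
  S: {a,b,c}  A: {b,c}  B: {a,b,c}  C: {a,b}

FOLLOW sets:
seed FOLLOW(S) with $
iter 1:
  B→A A c: FOLLOW(A) ⊇ FIRST(A) = {b,c}; new: +{b,c}
  C→b S C: FOLLOW(S) ⊇ FIRST(C) = {a,b}; new: +{a,b}
  S→B B: FOLLOW(B) ⊇ FIRST(B) = {a,b,c}; new: +{a,b,c}
  S→B B: FOLLOW(B) ⊇ FOLLOW(S) ⊇ {$,a,b}; new: +{$}
  FOLLOW[S]={$,a,b}  FOLLOW[A]={b,c}  FOLLOW[B]={$,a,b,c}  FOLLOW[C]={}
iter 2:
  A→b C: FOLLOW(C) ⊇ FOLLOW(A) ⊇ {b,c}; new: +{b,c}
  FOLLOW[S]={$,a,b}  FOLLOW[A]={b,c}  FOLLOW[B]={$,a,b,c}  FOLLOW[C]={b,c}
iter 3: (no change)
  FOLLOW[S]={$,a,b}  FOLLOW[A]={b,c}  FOLLOW[B]={$,a,b,c}  FOLLOW[C]={b,c}

FOLLOW(B) = ["$", "a", "b", "c"]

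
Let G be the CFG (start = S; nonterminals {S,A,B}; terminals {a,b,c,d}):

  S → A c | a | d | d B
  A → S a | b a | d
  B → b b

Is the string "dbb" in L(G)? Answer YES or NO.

CNF form of G:
  S -> A T2 | T3 B | a | d
  A -> S T0 | T1 T0 | d
  B -> T1 T1
  T0 -> a
  T1 -> b
  T2 -> c
  T3 -> d

CYK table (by increasing span):
  T[0,0] 'd' = {A,S,T3}  orig:{A,S}
  T[1,1] 'b' = {T1}  orig:{}
  T[2,2] 'b' = {T1}  orig:{}
  T[0,1] 'db' = ∅
  T[1,2] 'bb' = {B}
  T[0,2] 'dbb' = {S}

S ∈ T[0,2] ⇒ YES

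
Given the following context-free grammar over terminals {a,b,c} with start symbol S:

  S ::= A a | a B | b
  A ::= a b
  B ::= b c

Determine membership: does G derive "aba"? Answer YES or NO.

CNF form of G:
  S -> A T0 | T0 B | b
  A -> T0 T1
  B -> T1 T2
  T0 -> a
  T1 -> b
  T2 -> c

CYK table (by increasing span):
  [0..0]={T0}  "a"  orig:{}
  [1..1]={S,T1}  "b"  orig:{S}
  [2..2]={T0}  "a"  orig:{}
  [0..1]={A}  "ab"
  [1..2]=∅  "ba"
  [0..2]={S}  "aba"

S ∈ T[0,2] ⇒ YES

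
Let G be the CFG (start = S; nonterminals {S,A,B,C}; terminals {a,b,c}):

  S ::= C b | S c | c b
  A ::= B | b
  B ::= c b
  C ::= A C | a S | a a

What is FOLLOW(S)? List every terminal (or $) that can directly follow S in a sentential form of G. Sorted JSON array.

FIRST sets, iterate to fixpoint:
round 1:
  A via A→b: +{b}
  B via B→c b: +{c}
  C via C→A C: +{b}
  C via C→a S: +{a}
  S via S→C b: +{a,b}
  S via S→c b: +{c}
  FIRST[S]={a,b,c}  FIRST[A]={b}  FIRST[B]={c}  FIRST[C]={a,b}
round 2:
  A via A→B: +{c}
  C via C→A C: +{c}
  FIRST[S]={a,b,c}  FIRST[A]={b,c}  FIRST[B]={c}  FIRST[C]={a,b,c}
round 3: done
  FIRST[S]={a,b,c}  FIRST[A]={b,c}  FIRST[B]={c}  FIRST[C]={a,b,c}

FOLLOW sets:
initialize: $ ∈ FOLLOW(S)
iter 1:
  C→A C: FOLLOW(A) ⊇ FIRST(C) = {a,b,c}; new: +{a,b,c}
  S→C b: FOLLOW(C) ⊇ FIRST(b) = {b}; new: +{b}
  S→S c: FOLLOW(S) ⊇ FIRST(c) = {c}; new: +{c}
  FOLLOW(S)={$,c}  FOLLOW(A)={a,b,c}  FOLLOW(B)={}  FOLLOW(C)={b}
iter 2:
  A→B: FOLLOW(B) ⊇ FOLLOW(A) ⊇ {a,b,c}; new: +{a,b,c}
  C→a S: FOLLOW(S) ⊇ FOLLOW(C) ⊇ {b}; new: +{b}
  FOLLOW(S)={$,b,c}  FOLLOW(A)={a,b,c}  FOLLOW(B)={a,b,c}  FOLLOW(C)={b}
iter 3: (stable)
  FOLLOW(S)={$,b,c}  FOLLOW(A)={a,b,c}  FOLLOW(B)={a,b,c}  FOLLOW(C)={b}

FOLLOW(S) = ["$", "b", "c"]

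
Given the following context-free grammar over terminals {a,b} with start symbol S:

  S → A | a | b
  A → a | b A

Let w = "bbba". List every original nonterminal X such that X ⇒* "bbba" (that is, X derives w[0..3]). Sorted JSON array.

CNF form of G:
  S -> T0 A | a | b
  A -> T0 A | a
  T0 -> b

CYK fill (cells [i..j] with 0 ≤ i ≤ j ≤ 3 only):
  cell(0,0) b: {S,T0}  orig:{S}
  cell(1,1) b: {S,T0}  orig:{S}
  cell(2,2) b: {S,T0}  orig:{S}
  cell(3,3) a: {A,S}
  cell(0,1) bb: ∅
  cell(1,2) bb: ∅
  cell(2,3) ba: {A,S}
  cell(0,2) bbb: ∅
  cell(1,3) bba: {A,S}
  cell(0,3) bbba: {A,S}

Original NTs in T[0,3] deriving "bbba": ["A", "S"]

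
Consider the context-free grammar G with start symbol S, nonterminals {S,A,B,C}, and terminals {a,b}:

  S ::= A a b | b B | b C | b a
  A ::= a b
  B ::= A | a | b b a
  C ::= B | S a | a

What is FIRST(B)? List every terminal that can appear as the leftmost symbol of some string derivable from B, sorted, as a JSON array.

FIRST iteration:
round 1:
  A via A→a b: +{a}
  B via B→A: +{a}
  B via B→b b a: +{b}
  C via C→B: +{a,b}
  S via S→A a b: +{a}
  S via S→b B: +{b}
  FIRST(S)={a,b}  FIRST(A)={a}  FIRST(B)={a,b}  FIRST(C)={a,b}
round 2: (no change)
  FIRST(S)={a,b}  FIRST(A)={a}  FIRST(B)={a,b}  FIRST(C)={a,b}

FIRST(B) = ["a", "b"]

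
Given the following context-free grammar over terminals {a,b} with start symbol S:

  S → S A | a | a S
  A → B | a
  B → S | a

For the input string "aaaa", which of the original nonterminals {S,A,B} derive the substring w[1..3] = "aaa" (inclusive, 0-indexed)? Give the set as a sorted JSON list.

Convert to CNF:
  S -> S A | T0 S | a
  A -> S A | T0 S | a
  B -> S A | T0 S | a
  T0 -> a

CYK table (by increasing span) (cells [i..j] with 1 ≤ i ≤ j ≤ 3 only):
  [1..1]={A,B,S,T0}  "a"  orig:{A,B,S}
  [2..2]={A,B,S,T0}  "a"  orig:{A,B,S}
  [3..3]={A,B,S,T0}  "a"  orig:{A,B,S}
  [1..2]={A,B,S}  "aa"
  [2..3]={A,B,S}  "aa"
  [1..3]={A,B,S}  "aaa"

Original NTs in T[1,3] deriving "aaa": ["A", "B", "S"]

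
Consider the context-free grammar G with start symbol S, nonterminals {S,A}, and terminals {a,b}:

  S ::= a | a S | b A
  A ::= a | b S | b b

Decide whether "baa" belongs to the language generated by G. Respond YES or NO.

CNF form of G:
  S -> T0 A | T1 S | a
  A -> T0 S | T0 T0 | a
  T0 -> b
  T1 -> a

Fill CYK table bottom-up:
  [0..0]={T0}  "b"  orig:{}
  [1..1]={A,S,T1}  "a"  orig:{A,S}
  [2..2]={A,S,T1}  "a"  orig:{A,S}
  [0..1]={A,S}  "ba"
  [1..2]={S}  "aa"
  [0..2]={A}  "baa"

S ∉ T[0,2] ⇒ NO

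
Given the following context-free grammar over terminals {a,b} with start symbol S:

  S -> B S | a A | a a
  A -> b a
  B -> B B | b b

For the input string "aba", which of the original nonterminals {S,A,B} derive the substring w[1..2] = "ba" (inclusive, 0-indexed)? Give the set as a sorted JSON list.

Convert to CNF:
  S -> B S | T1 A | T1 T1
  A -> T0 T1
  B -> B B | T0 T0
  T0 -> b
  T1 -> a

CYK table (by increasing span) (cells [i..j] with 1 ≤ i ≤ j ≤ 2 only):
  [1..1]={T0}  "b"  orig:{}
  [2..2]={T1}  "a"  orig:{}
  [1..2]={A}  "ba"

Original NTs in T[1,2] deriving "ba": ["A"]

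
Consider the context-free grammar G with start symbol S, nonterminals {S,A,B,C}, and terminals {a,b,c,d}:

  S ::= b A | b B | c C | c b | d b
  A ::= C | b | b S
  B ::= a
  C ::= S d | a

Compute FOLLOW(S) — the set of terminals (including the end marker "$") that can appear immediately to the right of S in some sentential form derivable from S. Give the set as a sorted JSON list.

FIRST iteration:
[1]
  A via A→b: +{b}
  B via B→a: +{a}
  C via C→a: +{a}
  S via S→b A: +{b}
  S via S→c C: +{c}
  S via S→d b: +{d}
  S: {b,c,d}  A: {b}  B: {a}  C: {a}
[2]
  A via A→C: +{a}
  C via C→S d: +{b,c,d}
  S: {b,c,d}  A: {a,b}  B: {a}  C: {a,b,c,d}
[3]
  A via A→C: +{c,d}
  S: {b,c,d}  A: {a,b,c,d}  B: {a}  C: {a,b,c,d}
[4] — fixpoint
  S: {b,c,d}  A: {a,b,c,d}  B: {a}  C: {a,b,c,d}

Compute FOLLOW by fixpoint:
FOLLOW(S) := {$}
[1]
  C→S d: FOLLOW(S) ⊇ FIRST(d) = {d}; new: +{d}
  S→b A: FOLLOW(A) ⊇ FOLLOW(S) ⊇ {$,d}; new: +{$,d}
  S→b B: FOLLOW(B) ⊇ FOLLOW(S) ⊇ {$,d}; new: +{$,d}
  S→c C: FOLLOW(C) ⊇ FOLLOW(S) ⊇ {$,d}; new: +{$,d}
  FOLLOW(S)={$,d}  FOLLOW(A)={$,d}  FOLLOW(B)={$,d}  FOLLOW(C)={$,d}
[2] (stable)
  FOLLOW(S)={$,d}  FOLLOW(A)={$,d}  FOLLOW(B)={$,d}  FOLLOW(C)={$,d}

FOLLOW(S) = ["$", "d"]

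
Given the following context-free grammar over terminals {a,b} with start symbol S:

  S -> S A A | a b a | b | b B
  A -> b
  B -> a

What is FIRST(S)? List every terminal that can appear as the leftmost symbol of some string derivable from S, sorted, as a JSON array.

FIRST sets, iterate to fixpoint:
round 1:
  A via A→b: +{b}
  B via B→a: +{a}
  S via S→a b a: +{a}
  S via S→b: +{b}
  FIRST(S)={a,b}  FIRST(A)={b}  FIRST(B)={a}
round 2: (stable)
  FIRST(S)={a,b}  FIRST(A)={b}  FIRST(B)={a}

FIRST(S) = ["a", "b"]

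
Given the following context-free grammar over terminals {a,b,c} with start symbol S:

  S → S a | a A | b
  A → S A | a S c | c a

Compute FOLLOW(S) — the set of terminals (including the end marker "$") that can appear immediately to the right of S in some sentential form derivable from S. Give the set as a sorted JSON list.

FIRST iteration:
round 1:
  A via A→a S c: +{a}
  A via A→c a: +{c}
  S via S→a A: +{a}
  S via S→b: +{b}
  FIRST[S]={a,b}  FIRST[A]={a,c}
round 2:
  A via A→S A: +{b}
  FIRST[S]={a,b}  FIRST[A]={a,b,c}
round 3: — fixpoint
  FIRST[S]={a,b}  FIRST[A]={a,b,c}

Compute FOLLOW by fixpoint:
seed FOLLOW(S) with $
round 1:
  A→S A: FOLLOW(S) ⊇ FIRST(A) = {a,b,c}; new: +{a,b,c}
  S→a A: FOLLOW(A) ⊇ FOLLOW(S) ⊇ {$,a,b,c}; new: +{$,a,b,c}
  FOLLOW(S)={$,a,b,c}  FOLLOW(A)={$,a,b,c}
round 2: done
  FOLLOW(S)={$,a,b,c}  FOLLOW(A)={$,a,b,c}

FOLLOW(S) = ["$", "a", "b", "c"]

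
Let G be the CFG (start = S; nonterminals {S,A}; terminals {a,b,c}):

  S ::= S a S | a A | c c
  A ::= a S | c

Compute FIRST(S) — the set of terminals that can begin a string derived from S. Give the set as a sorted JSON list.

FIRST sets, iterate to fixpoint:
[1]
  A via A→a S: +{a}
  A via A→c: +{c}
  S via S→a A: +{a}
  S via S→c c: +{c}
  FIRST[S]={a,c}  FIRST[A]={a,c}
[2] (stable)
  FIRST[S]={a,c}  FIRST[A]={a,c}

FIRST(S) = ["a", "c"]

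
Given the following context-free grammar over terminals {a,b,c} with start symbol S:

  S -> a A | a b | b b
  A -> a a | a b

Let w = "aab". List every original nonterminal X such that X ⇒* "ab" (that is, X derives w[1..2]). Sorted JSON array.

CNF form of G:
  S -> T0 A | T0 T1 | T1 T1
  A -> T0 T0 | T0 T1
  T0 -> a
  T1 -> b

Fill CYK table bottom-up, restricted to cells inside w[1..2]:
  cell(1,1) a: {T0}  orig:{}
  cell(2,2) b: {T1}  orig:{}
  cell(1,2) ab: {A,S}

Original NTs in T[1,2] deriving "ab": ["A", "S"]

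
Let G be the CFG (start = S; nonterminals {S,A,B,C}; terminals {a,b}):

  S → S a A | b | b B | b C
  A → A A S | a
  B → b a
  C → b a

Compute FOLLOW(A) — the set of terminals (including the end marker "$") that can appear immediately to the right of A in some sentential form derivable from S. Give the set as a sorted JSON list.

FIRST sets, iterate to fixpoint:
round 1:
  A via A→a: +{a}
  B via B→b a: +{b}
  C via C→b a: +{b}
  S via S→b: +{b}
  FIRST(S)={b}  FIRST(A)={a}  FIRST(B)={b}  FIRST(C)={b}
round 2: done
  FIRST(S)={b}  FIRST(A)={a}  FIRST(B)={b}  FIRST(C)={b}

Compute FOLLOW by fixpoint:
seed FOLLOW(S) with $
[1]
  A→A A S: FOLLOW(A) ⊇ FIRST(A) = {a}; new: +{a}
  A→A A S: FOLLOW(A) ⊇ FIRST(S) = {b}; new: +{b}
  A→A A S: FOLLOW(S) ⊇ FOLLOW(A) ⊇ {a,b}; new: +{a,b}
  S→S a A: FOLLOW(A) ⊇ FOLLOW(S) ⊇ {$,a,b}; new: +{$}
  S→b B: FOLLOW(B) ⊇ FOLLOW(S) ⊇ {$,a,b}; new: +{$,a,b}
  S→b C: FOLLOW(C) ⊇ FOLLOW(S) ⊇ {$,a,b}; new: +{$,a,b}
  S: {$,a,b}  A: {$,a,b}  B: {$,a,b}  C: {$,a,b}
[2] (stable)
  S: {$,a,b}  A: {$,a,b}  B: {$,a,b}  C: {$,a,b}

FOLLOW(A) = ["$", "a", "b"]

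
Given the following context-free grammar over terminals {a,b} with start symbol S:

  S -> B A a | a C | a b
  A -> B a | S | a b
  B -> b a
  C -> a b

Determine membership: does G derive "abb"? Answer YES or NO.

Convert to CNF:
  S -> B X3 | T0 C | T0 T1
  A -> B T0 | B X2 | T0 C | T0 T1
  B -> T1 T0
  C -> T0 T1
  T0 -> a
  T1 -> b
  X2 -> A T0
  X3 -> A T0

CYK fill:
  cell(0,0) a: {T0}  orig:{}
  cell(1,1) b: {T1}  orig:{}
  cell(2,2) b: {T1}  orig:{}
  cell(0,1) ab: {A,C,S}
  cell(1,2) bb: ∅
  cell(0,2) abb: ∅

S ∉ T[0,2] ⇒ NO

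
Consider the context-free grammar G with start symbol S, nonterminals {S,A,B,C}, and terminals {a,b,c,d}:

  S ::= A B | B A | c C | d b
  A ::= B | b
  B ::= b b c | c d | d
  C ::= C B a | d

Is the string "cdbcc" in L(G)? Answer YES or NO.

Convert to CNF:
  S -> A B | B A | T1 C | T2 T0
  A -> T0 X4 | T1 T2 | b | d
  B -> T0 X5 | T1 T2 | d
  C -> C X6 | d
  T0 -> b
  T1 -> c
  T2 -> d
  T3 -> a
  X4 -> T0 T1
  X5 -> T0 T1
  X6 -> B T3

Fill CYK table bottom-up:
  T[0,0] 'c' = {T1}  orig:{}
  T[1,1] 'd' = {A,B,C,T2}  orig:{A,B,C}
  T[2,2] 'b' = {A,T0}  orig:{A}
  T[3,3] 'c' = {T1}  orig:{}
  T[4,4] 'c' = {T1}  orig:{}
  T[0,1] 'cd' = {A,B,S}
  T[1,2] 'db' = {S}
  T[2,3] 'bc' = {X4,X5}  orig:{}
  T[3,4] 'cc' = ∅
  T[0,2] 'cdb' = {S}
  T[1,3] 'dbc' = ∅
  T[2,4] 'bcc' = ∅
  T[0,3] 'cdbc' = ∅
  T[1,4] 'dbcc' = ∅
  T[0,4] 'cdbcc' = ∅

S ∉ T[0,4] ⇒ NO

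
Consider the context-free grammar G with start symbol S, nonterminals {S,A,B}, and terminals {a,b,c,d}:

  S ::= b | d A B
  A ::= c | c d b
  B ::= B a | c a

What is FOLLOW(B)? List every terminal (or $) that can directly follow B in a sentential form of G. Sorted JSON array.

FIRST sets, iterate to fixpoint:
[1]
  A via A→c: +{c}
  B via B→c a: +{c}
  S via S→b: +{b}
  S via S→d A B: +{d}
  S: {b,d}  A: {c}  B: {c}
[2] done
  S: {b,d}  A: {c}  B: {c}

FOLLOW iteration:
initialize: $ ∈ FOLLOW(S)
iter 1:
  B→B a: FOLLOW(B) ⊇ FIRST(a) = {a}; new: +{a}
  S→d A B: FOLLOW(A) ⊇ FIRST(B) = {c}; new: +{c}
  S→d A B: FOLLOW(B) ⊇ FOLLOW(S) ⊇ {$}; new: +{$}
  FOLLOW(S)={$}  FOLLOW(A)={c}  FOLLOW(B)={$,a}
iter 2: (stable)
  FOLLOW(S)={$}  FOLLOW(A)={c}  FOLLOW(B)={$,a}

FOLLOW(B) = ["$", "a"]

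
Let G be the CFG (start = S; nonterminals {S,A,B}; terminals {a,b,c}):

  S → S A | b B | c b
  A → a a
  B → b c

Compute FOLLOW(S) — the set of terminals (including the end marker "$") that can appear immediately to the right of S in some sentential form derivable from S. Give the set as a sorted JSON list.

Compute FIRST by fixpoint:
round 1:
  A via A→a a: +{a}
  B via B→b c: +{b}
  S via S→b B: +{b}
  S via S→c b: +{c}
  FIRST(S)={b,c}  FIRST(A)={a}  FIRST(B)={b}
round 2: (no change)
  FIRST(S)={b,c}  FIRST(A)={a}  FIRST(B)={b}

FOLLOW iteration:
initialize: $ ∈ FOLLOW(S)
pass 1:
  S→S A: FOLLOW(S) ⊇ FIRST(A) = {a}; new: +{a}
  S→S A: FOLLOW(A) ⊇ FOLLOW(S) ⊇ {$,a}; new: +{$,a}
  S→b B: FOLLOW(B) ⊇ FOLLOW(S) ⊇ {$,a}; new: +{$,a}
  FOLLOW[S]={$,a}  FOLLOW[A]={$,a}  FOLLOW[B]={$,a}
pass 2: (no change)
  FOLLOW[S]={$,a}  FOLLOW[A]={$,a}  FOLLOW[B]={$,a}

FOLLOW(S) = ["$", "a"]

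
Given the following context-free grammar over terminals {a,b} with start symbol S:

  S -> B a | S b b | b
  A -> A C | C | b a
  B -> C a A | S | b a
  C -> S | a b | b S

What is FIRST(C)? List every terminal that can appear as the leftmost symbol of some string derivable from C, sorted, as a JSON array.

FIRST sets, iterate to fixpoint:
pass 1:
  A via A→b a: +{b}
  B via B→b a: +{b}
  C via C→a b: +{a}
  C via C→b S: +{b}
  S via S→B a: +{b}
  FIRST[S]={b}  FIRST[A]={b}  FIRST[B]={b}  FIRST[C]={a,b}
pass 2:
  A via A→C: +{a}
  B via B→C a A: +{a}
  S via S→B a: +{a}
  FIRST[S]={a,b}  FIRST[A]={a,b}  FIRST[B]={a,b}  FIRST[C]={a,b}
pass 3: (stable)
  FIRST[S]={a,b}  FIRST[A]={a,b}  FIRST[B]={a,b}  FIRST[C]={a,b}

FIRST(C) = ["a", "b"]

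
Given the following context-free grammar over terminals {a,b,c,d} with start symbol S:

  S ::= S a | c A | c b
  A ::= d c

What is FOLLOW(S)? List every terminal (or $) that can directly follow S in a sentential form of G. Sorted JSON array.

FIRST sets, iterate to fixpoint:
round 1:
  A via A→d c: +{d}
  S via S→c A: +{c}
  FIRST[S]={c}  FIRST[A]={d}
round 2: done
  FIRST[S]={c}  FIRST[A]={d}

FOLLOW sets:
initialize: $ ∈ FOLLOW(S)
round 1:
  S→S a: FOLLOW(S) ⊇ FIRST(a) = {a}; new: +{a}
  S→c A: FOLLOW(A) ⊇ FOLLOW(S) ⊇ {$,a}; new: +{$,a}
  FOLLOW(S)={$,a}  FOLLOW(A)={$,a}
round 2: done
  FOLLOW(S)={$,a}  FOLLOW(A)={$,a}

FOLLOW(S) = ["$", "a"]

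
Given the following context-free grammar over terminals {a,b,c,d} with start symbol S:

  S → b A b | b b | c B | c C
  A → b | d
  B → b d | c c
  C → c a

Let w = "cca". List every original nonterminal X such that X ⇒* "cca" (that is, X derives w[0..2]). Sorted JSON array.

CNF form of G:
  S -> T0 T0 | T0 X4 | T2 B | T2 C
  A -> b | d
  B -> T0 T1 | T2 T2
  C -> T2 T3
  T0 -> b
  T1 -> d
  T2 -> c
  T3 -> a
  X4 -> A T0

Fill CYK table bottom-up — only the sub-triangle for w[0..2]:
  T[0,0] 'c' = {T2}  orig:{}
  T[1,1] 'c' = {T2}  orig:{}
  T[2,2] 'a' = {T3}  orig:{}
  T[0,1] 'cc' = {B}
  T[1,2] 'ca' = {C}
  T[0,2] 'cca' = {S}

Original NTs in T[0,2] deriving "cca": ["S"]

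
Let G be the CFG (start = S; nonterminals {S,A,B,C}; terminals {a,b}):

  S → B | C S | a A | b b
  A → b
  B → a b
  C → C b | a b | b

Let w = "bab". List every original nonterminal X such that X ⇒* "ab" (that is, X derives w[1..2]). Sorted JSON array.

Convert to CNF:
  S -> C S | T0 A | T0 T1 | T1 T1
  A -> b
  B -> T0 T1
  C -> C T1 | T0 T1 | b
  T0 -> a
  T1 -> b

CYK fill (cells [i..j] with 1 ≤ i ≤ j ≤ 2 only):
  [1..1]={T0}  "a"  orig:{}
  [2..2]={A,C,T1}  "b"  orig:{A,C}
  [1..2]={B,C,S}  "ab"

Original NTs in T[1,2] deriving "ab": ["B", "C", "S"]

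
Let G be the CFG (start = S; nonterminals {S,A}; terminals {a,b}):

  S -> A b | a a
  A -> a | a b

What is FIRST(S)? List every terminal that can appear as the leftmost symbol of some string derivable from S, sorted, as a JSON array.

Compute FIRST by fixpoint:
iter 1:
  A via A→a: +{a}
  S via S→A b: +{a}
  FIRST(S)={a}  FIRST(A)={a}
iter 2: (stable)
  FIRST(S)={a}  FIRST(A)={a}

FIRST(S) = ["a"]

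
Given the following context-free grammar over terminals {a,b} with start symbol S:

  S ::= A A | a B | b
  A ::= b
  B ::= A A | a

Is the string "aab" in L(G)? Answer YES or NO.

Convert to CNF:
  S -> A A | T0 B | b
  A -> b
  B -> A A | a
  T0 -> a

CYK table (by increasing span):
  T[0,0] 'a' = {B,T0}  orig:{B}
  T[1,1] 'a' = {B,T0}  orig:{B}
  T[2,2] 'b' = {A,S}
  T[0,1] 'aa' = {S}
  T[1,2] 'ab' = ∅
  T[0,2] 'aab' = ∅

S ∉ T[0,2] ⇒ NO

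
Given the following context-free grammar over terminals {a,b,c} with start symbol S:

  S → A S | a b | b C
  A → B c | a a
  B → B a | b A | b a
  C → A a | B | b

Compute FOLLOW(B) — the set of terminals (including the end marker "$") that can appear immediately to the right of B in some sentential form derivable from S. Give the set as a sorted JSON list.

FIRST sets, iterate to fixpoint:
iter 1:
  A via A→a a: +{a}
  B via B→b A: +{b}
  C via C→A a: +{a}
  C via C→B: +{b}
  S via S→A S: +{a}
  S via S→b C: +{b}
  FIRST[S]={a,b}  FIRST[A]={a}  FIRST[B]={b}  FIRST[C]={a,b}
iter 2:
  A via A→B c: +{b}
  FIRST[S]={a,b}  FIRST[A]={a,b}  FIRST[B]={b}  FIRST[C]={a,b}
iter 3: — fixpoint
  FIRST[S]={a,b}  FIRST[A]={a,b}  FIRST[B]={b}  FIRST[C]={a,b}

FOLLOW sets:
seed FOLLOW(S) with $
round 1:
  A→B c: FOLLOW(B) ⊇ FIRST(c) = {c}; new: +{c}
  B→B a: FOLLOW(B) ⊇ FIRST(a) = {a}; new: +{a}
  B→b A: FOLLOW(A) ⊇ FOLLOW(B) ⊇ {a,c}; new: +{a,c}
  S→A S: FOLLOW(A) ⊇ FIRST(S) = {a,b}; new: +{b}
  S→b C: FOLLOW(C) ⊇ FOLLOW(S) ⊇ {$}; new: +{$}
  FOLLOW(S)={$}  FOLLOW(A)={a,b,c}  FOLLOW(B)={a,c}  FOLLOW(C)={$}
round 2:
  C→B: FOLLOW(B) ⊇ FOLLOW(C) ⊇ {$}; new: +{$}
  FOLLOW(S)={$}  FOLLOW(A)={a,b,c}  FOLLOW(B)={$,a,c}  FOLLOW(C)={$}
round 3:
  B→b A: FOLLOW(A) ⊇ FOLLOW(B) ⊇ {$,a,c}; new: +{$}
  FOLLOW(S)={$}  FOLLOW(A)={$,a,b,c}  FOLLOW(B)={$,a,c}  FOLLOW(C)={$}
round 4: (no change)
  FOLLOW(S)={$}  FOLLOW(A)={$,a,b,c}  FOLLOW(B)={$,a,c}  FOLLOW(C)={$}

FOLLOW(B) = ["$", "a", "c"]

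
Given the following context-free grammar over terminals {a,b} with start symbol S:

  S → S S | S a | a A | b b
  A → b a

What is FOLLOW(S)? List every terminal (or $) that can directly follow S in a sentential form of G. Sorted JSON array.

FIRST iteration:
iter 1:
  A via A→b a: +{b}
  S via S→a A: +{a}
  S via S→b b: +{b}
  S: {a,b}  A: {b}
iter 2: (no change)
  S: {a,b}  A: {b}

Compute FOLLOW by fixpoint:
FOLLOW(S) := {$}
round 1:
  S→S S: FOLLOW(S) ⊇ FIRST(S) = {a,b}; new: +{a,b}
  S→a A: FOLLOW(A) ⊇ FOLLOW(S) ⊇ {$,a,b}; new: +{$,a,b}
  FOLLOW[S]={$,a,b}  FOLLOW[A]={$,a,b}
round 2: done
  FOLLOW[S]={$,a,b}  FOLLOW[A]={$,a,b}

FOLLOW(S) = ["$", "a", "b"]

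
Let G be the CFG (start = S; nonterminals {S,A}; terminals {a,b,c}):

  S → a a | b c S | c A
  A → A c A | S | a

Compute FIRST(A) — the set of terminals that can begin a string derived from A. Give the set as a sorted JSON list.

Compute FIRST by fixpoint:
[1]
  A via A→a: +{a}
  S via S→a a: +{a}
  S via S→b c S: +{b}
  S via S→c A: +{c}
  FIRST[S]={a,b,c}  FIRST[A]={a}
[2]
  A via A→S: +{b,c}
  FIRST[S]={a,b,c}  FIRST[A]={a,b,c}
[3] done
  FIRST[S]={a,b,c}  FIRST[A]={a,b,c}

FIRST(A) = ["a", "b", "c"]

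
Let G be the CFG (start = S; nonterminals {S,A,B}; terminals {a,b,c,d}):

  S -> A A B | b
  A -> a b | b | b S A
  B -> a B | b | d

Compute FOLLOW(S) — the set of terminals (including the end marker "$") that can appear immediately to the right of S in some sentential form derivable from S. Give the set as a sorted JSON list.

FIRST sets, iterate to fixpoint:
[1]
  A via A→a b: +{a}
  A via A→b: +{b}
  B via B→a B: +{a}
  B via B→b: +{b}
  B via B→d: +{d}
  S via S→A A B: +{a,b}
  FIRST[S]={a,b}  FIRST[A]={a,b}  FIRST[B]={a,b,d}
[2] done
  FIRST[S]={a,b}  FIRST[A]={a,b}  FIRST[B]={a,b,d}

FOLLOW iteration:
seed FOLLOW(S) with $
round 1:
  A→b S A: FOLLOW(S) ⊇ FIRST(A) = {a,b}; new: +{a,b}
  S→A A B: FOLLOW(A) ⊇ FIRST(A) = {a,b}; new: +{a,b}
  S→A A B: FOLLOW(A) ⊇ FIRST(B) = {a,b,d}; new: +{d}
  S→A A B: FOLLOW(B) ⊇ FOLLOW(S) ⊇ {$,a,b}; new: +{$,a,b}
  FOLLOW(S)={$,a,b}  FOLLOW(A)={a,b,d}  FOLLOW(B)={$,a,b}
round 2: done
  FOLLOW(S)={$,a,b}  FOLLOW(A)={a,b,d}  FOLLOW(B)={$,a,b}

FOLLOW(S) = ["$", "a", "b"]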